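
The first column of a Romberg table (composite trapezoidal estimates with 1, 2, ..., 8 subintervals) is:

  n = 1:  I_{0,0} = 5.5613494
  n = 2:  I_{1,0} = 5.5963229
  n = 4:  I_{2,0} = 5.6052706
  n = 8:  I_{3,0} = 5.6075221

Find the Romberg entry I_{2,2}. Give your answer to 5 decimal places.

5.60827

Richardson extrapolation on the trapezoidal column (denominator 4−1=3):
I_{1,1} = 5.5963229 + (5.5963229 − 5.5613494)/3 = 5.6079807
I_{2,1} = (4·5.6052706 − 5.5963229) / 3 = 5.6082532
I_{2,2} = 5.6082532 + (5.6082532 − 5.6079807)/15 = 5.6082714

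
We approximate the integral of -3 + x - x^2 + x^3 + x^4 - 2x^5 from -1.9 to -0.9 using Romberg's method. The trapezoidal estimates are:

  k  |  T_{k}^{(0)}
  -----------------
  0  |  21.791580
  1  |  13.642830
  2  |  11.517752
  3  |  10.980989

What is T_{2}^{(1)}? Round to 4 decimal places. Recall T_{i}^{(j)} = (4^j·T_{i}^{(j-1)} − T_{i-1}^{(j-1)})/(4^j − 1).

10.8094

Richardson extrapolation on the trapezoidal column (denominator 4−1=3):
T_{2}^{(1)} = (4·11.517752 − 13.642830) / 3 = 10.809393
(Column j=1 coincides with Simpson's rule on the same nodes.)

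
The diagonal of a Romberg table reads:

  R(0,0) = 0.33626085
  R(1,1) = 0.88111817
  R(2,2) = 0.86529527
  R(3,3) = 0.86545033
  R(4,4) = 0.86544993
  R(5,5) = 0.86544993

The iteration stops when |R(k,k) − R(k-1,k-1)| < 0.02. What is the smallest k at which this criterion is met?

k = 2

|R(1,1) − R(0,0)| = 0.54485732 ≥ 0.02
|R(2,2) − R(1,1)| = 0.01582290 < 0.02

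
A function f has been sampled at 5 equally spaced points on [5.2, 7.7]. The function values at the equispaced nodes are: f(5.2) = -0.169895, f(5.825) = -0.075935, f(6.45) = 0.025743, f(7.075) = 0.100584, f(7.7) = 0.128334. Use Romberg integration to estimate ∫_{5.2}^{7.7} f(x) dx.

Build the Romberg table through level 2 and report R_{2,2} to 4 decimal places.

R_{0,0} (trapezoid, 1 panel, h=2.5000): -0.051951
R_{1,0} (trapezoid, 2 panels, h=1.2500): 0.006203
R_{2,0} (trapezoid, 4 panels, h=0.6250): 0.018507
R_{1,1} = 0.006203 + (0.006203 − (-0.051951))/3 = 0.025588
R_{2,1} = 0.018507 + (0.018507 − 0.006203)/3 = 0.022608
R_{2,2} = 0.022608 + (0.022608 − 0.025588)/15 = 0.022409

0.0224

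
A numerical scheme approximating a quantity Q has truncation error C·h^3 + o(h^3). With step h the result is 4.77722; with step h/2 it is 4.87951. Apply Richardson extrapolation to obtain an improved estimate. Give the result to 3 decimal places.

The leading error scales as h^3; refining by a factor of 2 reduces it by 2^3 = 8.
Extrapolated value = (8·A(h/2) − A(h)) / (8 − 1)
= (8·4.87951 − 4.77722) / 7
= 34.25886 / 7 = 4.89412

4.894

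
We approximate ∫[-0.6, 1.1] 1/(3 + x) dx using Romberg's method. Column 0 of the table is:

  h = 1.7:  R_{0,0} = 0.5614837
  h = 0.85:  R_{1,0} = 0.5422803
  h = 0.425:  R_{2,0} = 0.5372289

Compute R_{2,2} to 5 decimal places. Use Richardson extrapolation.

Richardson extrapolation on the trapezoidal column (denominator 4−1=3):
R_{1,1} = 0.5422803 + (0.5422803 − 0.5614837)/3 = 0.5358792
R_{2,1} = 0.5372289 + (0.5372289 − 0.5422803)/3 = 0.5355451
R_{2,2} = (16·0.5355451 − 0.5358792) / 15 = 0.5355228

0.53552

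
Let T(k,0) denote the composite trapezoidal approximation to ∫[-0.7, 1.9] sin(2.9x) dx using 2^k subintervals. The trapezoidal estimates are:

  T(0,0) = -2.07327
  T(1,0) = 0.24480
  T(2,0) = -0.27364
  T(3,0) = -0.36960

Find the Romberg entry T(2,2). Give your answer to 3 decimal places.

Richardson extrapolation on the trapezoidal column (denominator 4−1=3):
T(1,1) = (4·0.24480 − (-2.07327)) / 3 = 1.01749
T(2,1) = -0.27364 + (-0.27364 − 0.24480)/3 = -0.44645
T(2,2) = (16·(-0.44645) − 1.01749) / 15 = -0.54405

-0.544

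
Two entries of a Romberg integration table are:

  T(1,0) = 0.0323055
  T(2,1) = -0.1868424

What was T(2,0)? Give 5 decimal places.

-0.13206

From T(2,1) = (4·T(2,0) − T(1,0))/3, solve for T(2,0):
4·T(2,0) = 3·(-0.1868424) + 0.0323055 = -0.5282217
T(2,0) = -0.1320554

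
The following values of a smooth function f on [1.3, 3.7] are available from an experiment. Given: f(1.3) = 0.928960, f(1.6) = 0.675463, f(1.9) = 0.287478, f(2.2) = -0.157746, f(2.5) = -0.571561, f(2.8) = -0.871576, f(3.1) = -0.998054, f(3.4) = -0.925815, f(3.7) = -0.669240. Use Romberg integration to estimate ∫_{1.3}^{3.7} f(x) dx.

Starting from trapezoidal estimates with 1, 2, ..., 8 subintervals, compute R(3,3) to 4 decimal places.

-0.7422

R(0,0) (trapezoid, 1 panel, h=2.4000): 0.311664
R(1,0) (trapezoid, 2 panels, h=1.2000): -0.530041
R(2,0) (trapezoid, 4 panels, h=0.6000): -0.691366
R(3,0) (trapezoid, 8 panels, h=0.3000): -0.729585
R(1,1) = -0.530041 + (-0.530041 − 0.311664)/3 = -0.810609
R(2,1) = -0.691366 + (-0.691366 − (-0.530041))/3 = -0.745141
R(3,1) = -0.729585 + (-0.729585 − (-0.691366))/3 = -0.742325
R(2,2) = -0.745141 + (-0.745141 − (-0.810609))/15 = -0.740776
R(3,2) = -0.742325 + (-0.742325 − (-0.745141))/15 = -0.742137
R(3,3) = -0.742137 + (-0.742137 − (-0.740776))/63 = -0.742159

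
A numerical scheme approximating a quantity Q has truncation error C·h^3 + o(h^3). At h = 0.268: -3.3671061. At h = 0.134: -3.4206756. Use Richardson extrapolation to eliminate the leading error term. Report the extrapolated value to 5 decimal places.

-3.42833

The leading error scales as h^3; refining by a factor of 2 reduces it by 2^3 = 8.
Extrapolated value = (8·A(h/2) − A(h)) / (8 − 1)
= (8·(-3.4206756) − (-3.3671061)) / 7
= -23.9982987 / 7 = -3.4283284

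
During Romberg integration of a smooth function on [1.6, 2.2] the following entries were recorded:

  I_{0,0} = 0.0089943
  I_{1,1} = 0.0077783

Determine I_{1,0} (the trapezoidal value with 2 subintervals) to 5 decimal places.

0.00808

From I_{1,1} = (4·I_{1,0} − I_{0,0})/3, solve for I_{1,0}:
4·I_{1,0} = 3·0.0077783 + 0.0089943 = 0.0323292
I_{1,0} = 0.0080823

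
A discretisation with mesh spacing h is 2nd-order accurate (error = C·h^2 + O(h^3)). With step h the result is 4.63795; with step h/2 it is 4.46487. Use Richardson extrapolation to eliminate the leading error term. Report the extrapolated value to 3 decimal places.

4.407

Extrapolated value = (4·A(h/2) − A(h)) / (4 − 1)
= (4·4.46487 − 4.63795) / 3
= 13.22153 / 3 = 4.40718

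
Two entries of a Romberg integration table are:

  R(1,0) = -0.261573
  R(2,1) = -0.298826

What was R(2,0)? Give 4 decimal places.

From R(2,1) = (4·R(2,0) − R(1,0))/3, solve for R(2,0):
4·R(2,0) = 3·(-0.298826) + (-0.261573) = -1.158051
R(2,0) = -0.289513

-0.2895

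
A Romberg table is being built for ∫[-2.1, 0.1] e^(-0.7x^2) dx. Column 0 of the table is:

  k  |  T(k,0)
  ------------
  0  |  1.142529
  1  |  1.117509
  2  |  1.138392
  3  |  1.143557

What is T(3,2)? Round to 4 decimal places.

1.1453

T(2,1) = 1.138392 + (1.138392 − 1.117509)/3 = 1.145353
T(3,1) = (4·1.143557 − 1.138392) / 3 = 1.145279
T(3,2) = (16·1.145279 − 1.145353) / 15 = 1.145274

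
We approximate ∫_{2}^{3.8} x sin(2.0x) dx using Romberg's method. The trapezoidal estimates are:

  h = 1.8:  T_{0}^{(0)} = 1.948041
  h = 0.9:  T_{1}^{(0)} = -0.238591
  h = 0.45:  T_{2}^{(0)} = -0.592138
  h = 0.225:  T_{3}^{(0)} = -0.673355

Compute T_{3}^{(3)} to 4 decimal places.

-0.6999

Richardson extrapolation on the trapezoidal column (denominator 4−1=3):
T_{1}^{(1)} = (4·(-0.238591) − 1.948041) / 3 = -0.967468
T_{2}^{(1)} = (4·(-0.592138) − (-0.238591)) / 3 = -0.709987
T_{3}^{(1)} = (4·(-0.673355) − (-0.592138)) / 3 = -0.700427
T_{2}^{(2)} = -0.709987 + (-0.709987 − (-0.967468))/15 = -0.692822
T_{3}^{(2)} = (16·(-0.700427) − (-0.709987)) / 15 = -0.699790
T_{3}^{(3)} = -0.699790 + (-0.699790 − (-0.692822))/63 = -0.699901
(Column j=1 coincides with Simpson's rule on the same nodes.)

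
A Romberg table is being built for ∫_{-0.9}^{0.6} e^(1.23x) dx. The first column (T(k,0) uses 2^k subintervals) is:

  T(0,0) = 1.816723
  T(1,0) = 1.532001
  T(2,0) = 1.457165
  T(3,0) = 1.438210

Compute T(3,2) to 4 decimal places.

T(2,1) = 1.457165 + (1.457165 − 1.532001)/3 = 1.432220
T(3,1) = (4·1.438210 − 1.457165) / 3 = 1.431892
T(3,2) = (16·1.431892 − 1.432220) / 15 = 1.431870

1.4319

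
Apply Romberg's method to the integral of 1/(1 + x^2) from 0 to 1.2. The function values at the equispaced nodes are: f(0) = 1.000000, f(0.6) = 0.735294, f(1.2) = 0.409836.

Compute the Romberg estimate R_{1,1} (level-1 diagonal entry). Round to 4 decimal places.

0.8702

R_{0,0} (trapezoid, 1 panel, h=1.2000): 0.845902
R_{1,0} (trapezoid, 2 panels, h=0.6000): 0.864127
R_{1,1} = 0.864127 + (0.864127 − 0.845902)/3 = 0.870202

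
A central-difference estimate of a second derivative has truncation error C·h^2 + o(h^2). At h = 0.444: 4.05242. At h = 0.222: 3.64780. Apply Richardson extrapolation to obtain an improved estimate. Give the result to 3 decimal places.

3.513

The leading error scales as h^2; refining by a factor of 2 reduces it by 2^2 = 4.
Extrapolated value = (4·A(h/2) − A(h)) / (4 − 1)
= (4·3.64780 − 4.05242) / 3
= 10.53878 / 3 = 3.51293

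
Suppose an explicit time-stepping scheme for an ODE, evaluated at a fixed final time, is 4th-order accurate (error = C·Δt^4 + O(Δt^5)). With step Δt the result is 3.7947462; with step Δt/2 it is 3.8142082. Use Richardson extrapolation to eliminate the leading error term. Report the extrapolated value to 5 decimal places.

3.81551

Extrapolated value = (16·A(Δt/2) − A(Δt)) / (16 − 1)
= (16·3.8142082 − 3.7947462) / 15
= 57.2325850 / 15 = 3.8155057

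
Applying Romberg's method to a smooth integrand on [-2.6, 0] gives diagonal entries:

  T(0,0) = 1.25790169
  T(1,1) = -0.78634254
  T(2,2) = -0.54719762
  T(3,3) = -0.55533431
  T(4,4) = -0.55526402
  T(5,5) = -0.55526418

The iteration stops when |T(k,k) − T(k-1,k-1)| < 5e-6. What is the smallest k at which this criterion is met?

|T(1,1) − T(0,0)| = 2.04424423 ≥ 5e-6
|T(2,2) − T(1,1)| = 0.23914492 ≥ 5e-6
|T(3,3) − T(2,2)| = 0.00813669 ≥ 5e-6
|T(4,4) − T(3,3)| = 0.00007029 ≥ 5e-6
|T(5,5) − T(4,4)| = 0.00000016 < 5e-6

k = 5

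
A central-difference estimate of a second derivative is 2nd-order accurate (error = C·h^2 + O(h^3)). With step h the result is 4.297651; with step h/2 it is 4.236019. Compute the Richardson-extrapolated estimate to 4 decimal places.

Extrapolated value = (4·A(h/2) − A(h)) / (4 − 1)
= (4·4.236019 − 4.297651) / 3
= 12.646425 / 3 = 4.215475

4.2155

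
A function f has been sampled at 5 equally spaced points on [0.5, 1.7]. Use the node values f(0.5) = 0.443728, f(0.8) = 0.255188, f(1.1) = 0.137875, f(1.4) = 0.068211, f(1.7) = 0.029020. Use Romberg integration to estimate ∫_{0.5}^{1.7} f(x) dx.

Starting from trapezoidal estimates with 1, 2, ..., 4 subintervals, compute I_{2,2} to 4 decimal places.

I_{0,0} (trapezoid, 1 panel, h=1.2000): 0.283649
I_{1,0} (trapezoid, 2 panels, h=0.6000): 0.224549
I_{2,0} (trapezoid, 4 panels, h=0.3000): 0.209294
I_{1,1} = 0.224549 + (0.224549 − 0.283649)/3 = 0.204849
I_{2,1} = 0.209294 + (0.209294 − 0.224549)/3 = 0.204209
I_{2,2} = 0.204209 + (0.204209 − 0.204849)/15 = 0.204166

0.2042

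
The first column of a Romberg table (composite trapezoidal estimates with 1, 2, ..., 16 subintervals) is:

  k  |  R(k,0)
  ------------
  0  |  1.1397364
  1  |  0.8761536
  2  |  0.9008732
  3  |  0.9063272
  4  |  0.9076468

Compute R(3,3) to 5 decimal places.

0.90794

Richardson extrapolation on the trapezoidal column (denominator 4−1=3):
R(1,1) = 0.8761536 + (0.8761536 − 1.1397364)/3 = 0.7882927
R(2,1) = 0.9008732 + (0.9008732 − 0.8761536)/3 = 0.9091131
R(3,1) = (4·0.9063272 − 0.9008732) / 3 = 0.9081452
R(2,2) = 0.9091131 + (0.9091131 − 0.7882927)/15 = 0.9171678
R(3,2) = (16·0.9081452 − 0.9091131) / 15 = 0.9080807
R(3,3) = (64·0.9080807 − 0.9171678) / 63 = 0.9079365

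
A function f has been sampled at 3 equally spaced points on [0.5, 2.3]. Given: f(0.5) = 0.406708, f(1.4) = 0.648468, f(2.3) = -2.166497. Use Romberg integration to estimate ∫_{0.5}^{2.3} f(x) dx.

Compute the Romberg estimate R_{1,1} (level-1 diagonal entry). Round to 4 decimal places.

0.2502

R_{0,0} (trapezoid, 1 panel, h=1.8000): -1.583810
R_{1,0} (trapezoid, 2 panels, h=0.9000): -0.208284
R_{1,1} = -0.208284 + (-0.208284 − (-1.583810))/3 = 0.250225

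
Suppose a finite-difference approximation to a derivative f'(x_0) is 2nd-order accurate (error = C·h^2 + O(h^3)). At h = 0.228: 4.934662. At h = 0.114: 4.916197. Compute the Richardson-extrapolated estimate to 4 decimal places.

4.9100

Extrapolated value = (4·A(h/2) − A(h)) / (4 − 1)
= (4·4.916197 − 4.934662) / 3
= 14.730126 / 3 = 4.910042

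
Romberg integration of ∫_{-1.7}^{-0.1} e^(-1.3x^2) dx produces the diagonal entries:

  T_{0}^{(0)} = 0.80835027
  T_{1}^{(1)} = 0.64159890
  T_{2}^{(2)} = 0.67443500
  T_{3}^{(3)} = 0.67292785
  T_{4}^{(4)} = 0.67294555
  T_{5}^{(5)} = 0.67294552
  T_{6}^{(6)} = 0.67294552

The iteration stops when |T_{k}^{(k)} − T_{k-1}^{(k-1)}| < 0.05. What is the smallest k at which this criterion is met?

k = 2

|T_{1}^{(1)} − T_{0}^{(0)}| = 0.16675137 ≥ 0.05
|T_{2}^{(2)} − T_{1}^{(1)}| = 0.03283610 < 0.05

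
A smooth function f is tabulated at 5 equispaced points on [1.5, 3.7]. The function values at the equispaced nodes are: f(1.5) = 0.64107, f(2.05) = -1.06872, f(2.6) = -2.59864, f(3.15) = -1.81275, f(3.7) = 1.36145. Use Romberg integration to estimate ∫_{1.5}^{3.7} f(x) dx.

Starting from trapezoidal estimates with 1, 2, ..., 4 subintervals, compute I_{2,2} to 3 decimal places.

-2.674

I_{0,0} (trapezoid, 1 panel, h=2.2000): 2.20277
I_{1,0} (trapezoid, 2 panels, h=1.1000): -1.75712
I_{2,0} (trapezoid, 4 panels, h=0.5500): -2.46337
I_{1,1} = -1.75712 + (-1.75712 − 2.20277)/3 = -3.07708
I_{2,1} = -2.46337 + (-2.46337 − (-1.75712))/3 = -2.69879
I_{2,2} = -2.69879 + (-2.69879 − (-3.07708))/15 = -2.67357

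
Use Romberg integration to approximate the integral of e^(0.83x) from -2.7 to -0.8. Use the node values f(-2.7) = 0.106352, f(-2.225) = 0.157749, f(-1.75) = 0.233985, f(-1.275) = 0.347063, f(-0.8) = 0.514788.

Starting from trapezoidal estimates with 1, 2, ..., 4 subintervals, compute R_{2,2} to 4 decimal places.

0.4921

R_{0,0} (trapezoid, 1 panel, h=1.9000): 0.590083
R_{1,0} (trapezoid, 2 panels, h=0.9500): 0.517327
R_{2,0} (trapezoid, 4 panels, h=0.4750): 0.498449
R_{1,1} = 0.517327 + (0.517327 − 0.590083)/3 = 0.493075
R_{2,1} = 0.498449 + (0.498449 − 0.517327)/3 = 0.492156
R_{2,2} = 0.492156 + (0.492156 − 0.493075)/15 = 0.492095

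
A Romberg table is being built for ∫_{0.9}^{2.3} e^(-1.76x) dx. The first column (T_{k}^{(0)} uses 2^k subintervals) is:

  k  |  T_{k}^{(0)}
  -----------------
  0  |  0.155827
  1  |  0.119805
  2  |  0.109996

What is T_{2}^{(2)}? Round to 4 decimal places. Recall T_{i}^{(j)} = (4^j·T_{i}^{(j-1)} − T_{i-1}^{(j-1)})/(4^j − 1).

T_{1}^{(1)} = 0.119805 + (0.119805 − 0.155827)/3 = 0.107798
T_{2}^{(1)} = 0.109996 + (0.109996 − 0.119805)/3 = 0.106726
T_{2}^{(2)} = 0.106726 + (0.106726 − 0.107798)/15 = 0.106655

0.1067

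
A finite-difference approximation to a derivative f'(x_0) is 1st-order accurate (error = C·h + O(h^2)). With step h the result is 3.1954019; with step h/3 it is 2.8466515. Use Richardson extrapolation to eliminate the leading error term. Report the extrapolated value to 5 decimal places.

2.67228

The leading error scales as h; refining by a factor of 3 reduces it by 3^1 = 3.
Extrapolated value = (3·A(h/3) − A(h)) / (3 − 1)
= (3·2.8466515 − 3.1954019) / 2
= 5.3445526 / 2 = 2.6722763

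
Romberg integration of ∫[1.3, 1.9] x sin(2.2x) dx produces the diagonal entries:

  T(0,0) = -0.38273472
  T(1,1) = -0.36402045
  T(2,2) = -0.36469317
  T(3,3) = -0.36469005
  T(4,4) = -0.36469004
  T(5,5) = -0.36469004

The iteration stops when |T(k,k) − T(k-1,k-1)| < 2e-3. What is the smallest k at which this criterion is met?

k = 2

|T(1,1) − T(0,0)| = 0.01871427 ≥ 2e-3
|T(2,2) − T(1,1)| = 0.00067272 < 2e-3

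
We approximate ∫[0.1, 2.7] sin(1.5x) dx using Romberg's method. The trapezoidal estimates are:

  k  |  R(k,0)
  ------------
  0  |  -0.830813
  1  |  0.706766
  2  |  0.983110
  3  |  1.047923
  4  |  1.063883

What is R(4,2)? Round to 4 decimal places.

R(3,1) = (4·1.047923 − 0.983110) / 3 = 1.069527
R(4,1) = 1.063883 + (1.063883 − 1.047923)/3 = 1.069203
R(4,2) = (16·1.069203 − 1.069527) / 15 = 1.069181
(Column j=1 coincides with Simpson's rule on the same nodes.)

1.0692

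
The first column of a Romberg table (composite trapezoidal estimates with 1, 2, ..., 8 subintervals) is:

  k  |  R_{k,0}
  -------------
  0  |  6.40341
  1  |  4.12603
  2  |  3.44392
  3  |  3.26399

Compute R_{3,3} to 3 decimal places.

3.203

R_{1,1} = (4·4.12603 − 6.40341) / 3 = 3.36690
R_{2,1} = 3.44392 + (3.44392 − 4.12603)/3 = 3.21655
R_{3,1} = (4·3.26399 − 3.44392) / 3 = 3.20401
R_{2,2} = (16·3.21655 − 3.36690) / 15 = 3.20653
R_{3,2} = (16·3.20401 − 3.21655) / 15 = 3.20317
R_{3,3} = 3.20317 + (3.20317 − 3.20653)/63 = 3.20312
(Column j=1 coincides with Simpson's rule on the same nodes.)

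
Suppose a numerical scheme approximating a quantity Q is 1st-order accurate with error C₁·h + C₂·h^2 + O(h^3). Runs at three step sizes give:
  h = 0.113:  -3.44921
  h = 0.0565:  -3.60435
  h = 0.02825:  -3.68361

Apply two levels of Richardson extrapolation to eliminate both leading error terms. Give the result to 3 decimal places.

-3.764

First eliminate the h term (factor 2^1 = 2):
  B₁ = (2·(-3.60435) − (-3.44921))/1 = -3.75949
  B₂ = (2·(-3.68361) − (-3.60435))/1 = -3.76287
Then eliminate the h^2 term (factor 2^2 = 4):
  (4·(-3.76287) − (-3.75949))/3 = -3.76400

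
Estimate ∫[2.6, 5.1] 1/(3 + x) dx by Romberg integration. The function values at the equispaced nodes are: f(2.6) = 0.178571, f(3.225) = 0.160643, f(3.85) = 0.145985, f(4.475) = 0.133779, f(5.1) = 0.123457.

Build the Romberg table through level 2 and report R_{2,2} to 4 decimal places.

R_{0,0} (trapezoid, 1 panel, h=2.5000): 0.377535
R_{1,0} (trapezoid, 2 panels, h=1.2500): 0.371249
R_{2,0} (trapezoid, 4 panels, h=0.6250): 0.369638
R_{1,1} = 0.371249 + (0.371249 − 0.377535)/3 = 0.369154
R_{2,1} = 0.369638 + (0.369638 − 0.371249)/3 = 0.369101
R_{2,2} = 0.369101 + (0.369101 − 0.369154)/15 = 0.369097

0.3691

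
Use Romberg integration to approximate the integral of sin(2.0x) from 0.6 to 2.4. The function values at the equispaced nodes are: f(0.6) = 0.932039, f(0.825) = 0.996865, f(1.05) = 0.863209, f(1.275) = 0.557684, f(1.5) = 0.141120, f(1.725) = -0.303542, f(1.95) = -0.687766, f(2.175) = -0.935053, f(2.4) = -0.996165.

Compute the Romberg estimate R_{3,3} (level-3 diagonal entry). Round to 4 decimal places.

0.1374

R_{0,0} (trapezoid, 1 panel, h=1.8000): -0.057713
R_{1,0} (trapezoid, 2 panels, h=0.9000): 0.098151
R_{2,0} (trapezoid, 4 panels, h=0.4500): 0.128025
R_{3,0} (trapezoid, 8 panels, h=0.2250): 0.135102
R_{1,1} = 0.098151 + (0.098151 − (-0.057713))/3 = 0.150106
R_{2,1} = 0.128025 + (0.128025 − 0.098151)/3 = 0.137983
R_{3,1} = 0.135102 + (0.135102 − 0.128025)/3 = 0.137461
R_{2,2} = 0.137983 + (0.137983 − 0.150106)/15 = 0.137175
R_{3,2} = 0.137461 + (0.137461 − 0.137983)/15 = 0.137426
R_{3,3} = 0.137426 + (0.137426 − 0.137175)/63 = 0.137430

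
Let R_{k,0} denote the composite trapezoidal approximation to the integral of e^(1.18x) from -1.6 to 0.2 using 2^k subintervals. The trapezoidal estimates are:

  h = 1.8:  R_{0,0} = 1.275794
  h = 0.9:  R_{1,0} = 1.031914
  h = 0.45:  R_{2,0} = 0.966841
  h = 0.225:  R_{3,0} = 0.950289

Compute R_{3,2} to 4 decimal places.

0.9447

R_{2,1} = (4·0.966841 − 1.031914) / 3 = 0.945150
R_{3,1} = (4·0.950289 − 0.966841) / 3 = 0.944772
R_{3,2} = 0.944772 + (0.944772 − 0.945150)/15 = 0.944747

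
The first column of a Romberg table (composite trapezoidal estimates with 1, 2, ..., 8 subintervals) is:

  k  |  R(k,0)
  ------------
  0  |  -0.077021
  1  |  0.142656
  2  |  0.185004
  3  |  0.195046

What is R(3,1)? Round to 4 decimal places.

0.1984

R(3,1) = 0.195046 + (0.195046 − 0.185004)/3 = 0.198393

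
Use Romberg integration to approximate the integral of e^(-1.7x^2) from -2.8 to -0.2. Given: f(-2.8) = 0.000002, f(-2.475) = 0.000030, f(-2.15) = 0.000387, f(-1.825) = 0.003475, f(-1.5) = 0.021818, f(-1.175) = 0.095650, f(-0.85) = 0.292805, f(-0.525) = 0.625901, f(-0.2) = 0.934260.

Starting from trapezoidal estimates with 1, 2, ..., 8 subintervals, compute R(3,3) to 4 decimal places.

0.4851

R(0,0) (trapezoid, 1 panel, h=2.6000): 1.214541
R(1,0) (trapezoid, 2 panels, h=1.3000): 0.635634
R(2,0) (trapezoid, 4 panels, h=0.6500): 0.508392
R(3,0) (trapezoid, 8 panels, h=0.3250): 0.489839
R(1,1) = 0.635634 + (0.635634 − 1.214541)/3 = 0.442665
R(2,1) = 0.508392 + (0.508392 − 0.635634)/3 = 0.465978
R(3,1) = 0.489839 + (0.489839 − 0.508392)/3 = 0.483655
R(2,2) = 0.465978 + (0.465978 − 0.442665)/15 = 0.467532
R(3,2) = 0.483655 + (0.483655 − 0.465978)/15 = 0.484833
R(3,3) = 0.484833 + (0.484833 − 0.467532)/63 = 0.485108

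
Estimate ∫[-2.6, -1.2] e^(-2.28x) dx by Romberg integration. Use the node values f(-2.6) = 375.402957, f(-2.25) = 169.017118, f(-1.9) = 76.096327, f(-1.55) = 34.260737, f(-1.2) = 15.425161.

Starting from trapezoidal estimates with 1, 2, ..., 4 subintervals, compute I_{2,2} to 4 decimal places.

157.9487

I_{0,0} (trapezoid, 1 panel, h=1.4000): 273.579683
I_{1,0} (trapezoid, 2 panels, h=0.7000): 190.057270
I_{2,0} (trapezoid, 4 panels, h=0.3500): 166.175884
I_{1,1} = 190.057270 + (190.057270 − 273.579683)/3 = 162.216466
I_{2,1} = 166.175884 + (166.175884 − 190.057270)/3 = 158.215422
I_{2,2} = 158.215422 + (158.215422 − 162.216466)/15 = 157.948686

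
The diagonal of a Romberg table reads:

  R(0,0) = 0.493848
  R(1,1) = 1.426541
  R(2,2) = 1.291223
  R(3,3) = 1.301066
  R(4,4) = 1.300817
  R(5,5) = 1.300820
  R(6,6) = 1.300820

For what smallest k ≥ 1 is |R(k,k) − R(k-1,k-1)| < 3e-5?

k = 5

|R(1,1) − R(0,0)| = 0.932693 ≥ 3e-5
|R(2,2) − R(1,1)| = 0.135318 ≥ 3e-5
|R(3,3) − R(2,2)| = 0.009843 ≥ 3e-5
|R(4,4) − R(3,3)| = 0.000249 ≥ 3e-5
|R(5,5) − R(4,4)| = 0.000003 < 3e-5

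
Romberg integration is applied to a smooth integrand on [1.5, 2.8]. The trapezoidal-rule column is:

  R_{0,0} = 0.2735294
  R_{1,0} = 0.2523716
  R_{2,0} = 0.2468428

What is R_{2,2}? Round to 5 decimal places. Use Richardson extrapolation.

R_{1,1} = 0.2523716 + (0.2523716 − 0.2735294)/3 = 0.2453190
R_{2,1} = (4·0.2468428 − 0.2523716) / 3 = 0.2449999
R_{2,2} = (16·0.2449999 − 0.2453190) / 15 = 0.2449786

0.24498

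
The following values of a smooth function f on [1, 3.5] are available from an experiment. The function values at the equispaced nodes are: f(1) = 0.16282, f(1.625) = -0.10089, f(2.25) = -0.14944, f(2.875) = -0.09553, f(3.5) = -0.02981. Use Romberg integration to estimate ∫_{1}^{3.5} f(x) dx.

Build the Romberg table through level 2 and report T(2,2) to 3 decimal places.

T(0,0) (trapezoid, 1 panel, h=2.5000): 0.16626
T(1,0) (trapezoid, 2 panels, h=1.2500): -0.10367
T(2,0) (trapezoid, 4 panels, h=0.6250): -0.17460
T(1,1) = -0.10367 + (-0.10367 − 0.16626)/3 = -0.19365
T(2,1) = -0.17460 + (-0.17460 − (-0.10367))/3 = -0.19824
T(2,2) = -0.19824 + (-0.19824 − (-0.19365))/15 = -0.19855

-0.199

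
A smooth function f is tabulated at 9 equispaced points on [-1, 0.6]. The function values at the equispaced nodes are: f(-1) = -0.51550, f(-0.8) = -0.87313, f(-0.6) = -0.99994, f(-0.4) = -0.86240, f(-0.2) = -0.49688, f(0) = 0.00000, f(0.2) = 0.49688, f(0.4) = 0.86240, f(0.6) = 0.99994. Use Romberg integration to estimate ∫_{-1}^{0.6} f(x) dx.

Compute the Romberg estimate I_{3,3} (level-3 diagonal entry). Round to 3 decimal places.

I_{0,0} (trapezoid, 1 panel, h=1.6000): 0.38755
I_{1,0} (trapezoid, 2 panels, h=0.8000): -0.20373
I_{2,0} (trapezoid, 4 panels, h=0.4000): -0.30309
I_{3,0} (trapezoid, 8 panels, h=0.2000): -0.32617
I_{1,1} = -0.20373 + (-0.20373 − 0.38755)/3 = -0.40082
I_{2,1} = -0.30309 + (-0.30309 − (-0.20373))/3 = -0.33621
I_{3,1} = -0.32617 + (-0.32617 − (-0.30309))/3 = -0.33386
I_{2,2} = -0.33621 + (-0.33621 − (-0.40082))/15 = -0.33190
I_{3,2} = -0.33386 + (-0.33386 − (-0.33621))/15 = -0.33370
I_{3,3} = -0.33370 + (-0.33370 − (-0.33190))/63 = -0.33373

-0.334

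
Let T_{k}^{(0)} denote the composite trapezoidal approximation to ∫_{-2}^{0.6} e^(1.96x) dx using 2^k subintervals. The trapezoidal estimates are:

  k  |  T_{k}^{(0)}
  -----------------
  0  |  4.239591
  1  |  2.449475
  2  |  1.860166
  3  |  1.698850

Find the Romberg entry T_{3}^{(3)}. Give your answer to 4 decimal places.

Richardson extrapolation on the trapezoidal column (denominator 4−1=3):
T_{1}^{(1)} = 2.449475 + (2.449475 − 4.239591)/3 = 1.852770
T_{2}^{(1)} = 1.860166 + (1.860166 − 2.449475)/3 = 1.663730
T_{3}^{(1)} = 1.698850 + (1.698850 − 1.860166)/3 = 1.645078
T_{2}^{(2)} = (16·1.663730 − 1.852770) / 15 = 1.651127
T_{3}^{(2)} = 1.645078 + (1.645078 − 1.663730)/15 = 1.643835
T_{3}^{(3)} = 1.643835 + (1.643835 − 1.651127)/63 = 1.643719

1.6437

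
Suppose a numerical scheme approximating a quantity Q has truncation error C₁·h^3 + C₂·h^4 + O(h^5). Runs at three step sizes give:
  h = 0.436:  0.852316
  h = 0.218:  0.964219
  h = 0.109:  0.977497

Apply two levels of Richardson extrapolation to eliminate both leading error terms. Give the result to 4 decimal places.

First eliminate the h^3 term (factor 2^3 = 8):
  B₁ = (8·0.964219 − 0.852316)/7 = 0.980205
  B₂ = (8·0.977497 − 0.964219)/7 = 0.979394
Then eliminate the h^4 term (factor 2^4 = 16):
  (16·0.979394 − 0.980205)/15 = 0.979340

0.9793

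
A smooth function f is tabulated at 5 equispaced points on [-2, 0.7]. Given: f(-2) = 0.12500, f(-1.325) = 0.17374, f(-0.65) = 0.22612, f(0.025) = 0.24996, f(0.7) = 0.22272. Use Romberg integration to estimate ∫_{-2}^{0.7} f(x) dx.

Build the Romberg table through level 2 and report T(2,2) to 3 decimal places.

T(0,0) (trapezoid, 1 panel, h=2.7000): 0.46942
T(1,0) (trapezoid, 2 panels, h=1.3500): 0.53997
T(2,0) (trapezoid, 4 panels, h=0.6750): 0.55598
T(1,1) = 0.53997 + (0.53997 − 0.46942)/3 = 0.56349
T(2,1) = 0.55598 + (0.55598 − 0.53997)/3 = 0.56132
T(2,2) = 0.56132 + (0.56132 − 0.56349)/15 = 0.56118

0.561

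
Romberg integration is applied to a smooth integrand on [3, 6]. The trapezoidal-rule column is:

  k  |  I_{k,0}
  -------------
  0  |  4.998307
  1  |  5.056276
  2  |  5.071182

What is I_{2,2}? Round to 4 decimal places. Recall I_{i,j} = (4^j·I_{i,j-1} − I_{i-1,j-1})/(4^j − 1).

Richardson extrapolation on the trapezoidal column (denominator 4−1=3):
I_{1,1} = 5.056276 + (5.056276 − 4.998307)/3 = 5.075599
I_{2,1} = (4·5.071182 − 5.056276) / 3 = 5.076151
I_{2,2} = (16·5.076151 − 5.075599) / 15 = 5.076188

5.0762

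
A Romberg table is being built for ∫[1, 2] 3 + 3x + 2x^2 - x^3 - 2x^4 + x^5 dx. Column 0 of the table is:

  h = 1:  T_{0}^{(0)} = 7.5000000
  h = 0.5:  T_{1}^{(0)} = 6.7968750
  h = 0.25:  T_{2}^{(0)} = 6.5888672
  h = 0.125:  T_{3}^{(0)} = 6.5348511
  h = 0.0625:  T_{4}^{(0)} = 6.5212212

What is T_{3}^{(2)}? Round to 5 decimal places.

6.51667

T_{2}^{(1)} = 6.5888672 + (6.5888672 − 6.7968750)/3 = 6.5195313
T_{3}^{(1)} = 6.5348511 + (6.5348511 − 6.5888672)/3 = 6.5168457
T_{3}^{(2)} = 6.5168457 + (6.5168457 − 6.5195313)/15 = 6.5166667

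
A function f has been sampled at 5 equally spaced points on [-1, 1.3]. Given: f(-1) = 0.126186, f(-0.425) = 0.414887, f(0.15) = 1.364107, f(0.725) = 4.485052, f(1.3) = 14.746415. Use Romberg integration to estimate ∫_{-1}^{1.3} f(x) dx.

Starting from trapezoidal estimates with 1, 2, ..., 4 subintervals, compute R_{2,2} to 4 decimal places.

7.0859

R_{0,0} (trapezoid, 1 panel, h=2.3000): 17.103491
R_{1,0} (trapezoid, 2 panels, h=1.1500): 10.120469
R_{2,0} (trapezoid, 4 panels, h=0.5750): 7.877699
R_{1,1} = 10.120469 + (10.120469 − 17.103491)/3 = 7.792795
R_{2,1} = 7.877699 + (7.877699 − 10.120469)/3 = 7.130109
R_{2,2} = 7.130109 + (7.130109 − 7.792795)/15 = 7.085930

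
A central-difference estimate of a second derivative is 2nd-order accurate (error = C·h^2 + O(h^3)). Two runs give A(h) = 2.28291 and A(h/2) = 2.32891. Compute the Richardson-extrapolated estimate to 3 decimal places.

The leading error scales as h^2; refining by a factor of 2 reduces it by 2^2 = 4.
Extrapolated value = (4·A(h/2) − A(h)) / (4 − 1)
= (4·2.32891 − 2.28291) / 3
= 7.03273 / 3 = 2.34424

2.344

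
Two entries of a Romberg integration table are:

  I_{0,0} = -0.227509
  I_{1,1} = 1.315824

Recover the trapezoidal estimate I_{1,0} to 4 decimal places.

0.9300

From I_{1,1} = (4·I_{1,0} − I_{0,0})/3, solve for I_{1,0}:
4·I_{1,0} = 3·1.315824 + (-0.227509) = 3.719963
I_{1,0} = 0.929991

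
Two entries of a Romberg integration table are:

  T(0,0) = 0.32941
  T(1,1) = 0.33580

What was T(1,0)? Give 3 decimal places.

From T(1,1) = (4·T(1,0) − T(0,0))/3, solve for T(1,0):
4·T(1,0) = 3·0.33580 + 0.32941 = 1.33681
T(1,0) = 0.33420

0.334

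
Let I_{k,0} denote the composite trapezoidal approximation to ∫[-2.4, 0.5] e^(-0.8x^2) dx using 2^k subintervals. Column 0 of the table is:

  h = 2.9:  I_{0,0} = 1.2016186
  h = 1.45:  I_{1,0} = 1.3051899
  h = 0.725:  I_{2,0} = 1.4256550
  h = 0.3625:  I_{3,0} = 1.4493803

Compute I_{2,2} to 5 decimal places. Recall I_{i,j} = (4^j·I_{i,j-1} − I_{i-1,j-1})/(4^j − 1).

Richardson extrapolation on the trapezoidal column (denominator 4−1=3):
I_{1,1} = (4·1.3051899 − 1.2016186) / 3 = 1.3397137
I_{2,1} = (4·1.4256550 − 1.3051899) / 3 = 1.4658100
I_{2,2} = (16·1.4658100 − 1.3397137) / 15 = 1.4742164

1.47422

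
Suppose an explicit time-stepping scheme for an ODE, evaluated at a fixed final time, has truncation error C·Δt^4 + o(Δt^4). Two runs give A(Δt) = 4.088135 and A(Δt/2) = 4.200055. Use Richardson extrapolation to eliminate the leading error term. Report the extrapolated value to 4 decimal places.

4.2075

Extrapolated value = (16·A(Δt/2) − A(Δt)) / (16 − 1)
= (16·4.200055 − 4.088135) / 15
= 63.112745 / 15 = 4.207516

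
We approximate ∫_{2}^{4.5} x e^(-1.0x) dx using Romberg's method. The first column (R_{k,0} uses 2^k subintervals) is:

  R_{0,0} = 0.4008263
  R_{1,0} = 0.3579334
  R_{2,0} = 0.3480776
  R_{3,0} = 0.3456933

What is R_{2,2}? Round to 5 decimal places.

R_{1,1} = 0.3579334 + (0.3579334 − 0.4008263)/3 = 0.3436358
R_{2,1} = (4·0.3480776 − 0.3579334) / 3 = 0.3447923
R_{2,2} = (16·0.3447923 − 0.3436358) / 15 = 0.3448694

0.34487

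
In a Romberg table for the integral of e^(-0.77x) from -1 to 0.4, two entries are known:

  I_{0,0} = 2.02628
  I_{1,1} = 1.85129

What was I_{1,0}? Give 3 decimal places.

1.895

From I_{1,1} = (4·I_{1,0} − I_{0,0})/3, solve for I_{1,0}:
4·I_{1,0} = 3·1.85129 + 2.02628 = 7.58015
I_{1,0} = 1.89504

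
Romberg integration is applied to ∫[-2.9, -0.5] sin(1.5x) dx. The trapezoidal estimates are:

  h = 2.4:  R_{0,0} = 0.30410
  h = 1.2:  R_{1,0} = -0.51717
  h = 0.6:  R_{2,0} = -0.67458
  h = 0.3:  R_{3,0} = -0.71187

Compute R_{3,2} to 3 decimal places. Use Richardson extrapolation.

-0.724

R_{2,1} = (4·(-0.67458) − (-0.51717)) / 3 = -0.72705
R_{3,1} = -0.71187 + (-0.71187 − (-0.67458))/3 = -0.72430
R_{3,2} = -0.72430 + (-0.72430 − (-0.72705))/15 = -0.72412
(Column j=1 coincides with Simpson's rule on the same nodes.)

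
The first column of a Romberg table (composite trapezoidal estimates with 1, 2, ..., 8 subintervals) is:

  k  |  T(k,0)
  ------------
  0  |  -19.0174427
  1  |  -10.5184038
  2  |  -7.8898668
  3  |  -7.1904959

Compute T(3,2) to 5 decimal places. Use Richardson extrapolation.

Richardson extrapolation on the trapezoidal column (denominator 4−1=3):
T(2,1) = -7.8898668 + (-7.8898668 − (-10.5184038))/3 = -7.0136878
T(3,1) = (4·(-7.1904959) − (-7.8898668)) / 3 = -6.9573723
T(3,2) = -6.9573723 + (-6.9573723 − (-7.0136878))/15 = -6.9536179

-6.95362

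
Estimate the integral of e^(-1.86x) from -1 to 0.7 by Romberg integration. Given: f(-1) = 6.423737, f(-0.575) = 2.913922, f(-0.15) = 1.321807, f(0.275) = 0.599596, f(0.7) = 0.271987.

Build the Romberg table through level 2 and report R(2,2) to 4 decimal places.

3.3087

R(0,0) (trapezoid, 1 panel, h=1.7000): 5.691365
R(1,0) (trapezoid, 2 panels, h=0.8500): 3.969219
R(2,0) (trapezoid, 4 panels, h=0.4250): 3.477854
R(1,1) = 3.969219 + (3.969219 − 5.691365)/3 = 3.395170
R(2,1) = 3.477854 + (3.477854 − 3.969219)/3 = 3.314066
R(2,2) = 3.314066 + (3.314066 − 3.395170)/15 = 3.308659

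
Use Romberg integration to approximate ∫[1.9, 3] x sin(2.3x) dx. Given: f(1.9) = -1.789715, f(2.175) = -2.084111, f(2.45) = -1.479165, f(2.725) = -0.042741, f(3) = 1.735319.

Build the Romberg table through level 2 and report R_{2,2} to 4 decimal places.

R_{0,0} (trapezoid, 1 panel, h=1.1000): -0.029918
R_{1,0} (trapezoid, 2 panels, h=0.5500): -0.828500
R_{2,0} (trapezoid, 4 panels, h=0.2750): -0.999134
R_{1,1} = -0.828500 + (-0.828500 − (-0.029918))/3 = -1.094694
R_{2,1} = -0.999134 + (-0.999134 − (-0.828500))/3 = -1.056012
R_{2,2} = -1.056012 + (-1.056012 − (-1.094694))/15 = -1.053433

-1.0534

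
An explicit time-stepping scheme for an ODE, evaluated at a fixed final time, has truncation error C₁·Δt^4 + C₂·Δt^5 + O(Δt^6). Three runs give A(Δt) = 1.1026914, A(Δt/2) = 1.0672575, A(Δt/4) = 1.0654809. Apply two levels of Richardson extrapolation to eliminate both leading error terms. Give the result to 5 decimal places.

1.06538

First eliminate the Δt^4 term (factor 2^4 = 16):
  B₁ = (16·1.0672575 − 1.1026914)/15 = 1.0648952
  B₂ = (16·1.0654809 − 1.0672575)/15 = 1.0653625
Then eliminate the Δt^5 term (factor 2^5 = 32):
  (32·1.0653625 − 1.0648952)/31 = 1.0653776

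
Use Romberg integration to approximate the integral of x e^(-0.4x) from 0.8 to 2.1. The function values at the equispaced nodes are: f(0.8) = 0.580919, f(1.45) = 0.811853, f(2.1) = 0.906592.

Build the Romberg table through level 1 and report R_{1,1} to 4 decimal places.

1.0259

R_{0,0} (trapezoid, 1 panel, h=1.3000): 0.966882
R_{1,0} (trapezoid, 2 panels, h=0.6500): 1.011146
R_{1,1} = 1.011146 + (1.011146 − 0.966882)/3 = 1.025901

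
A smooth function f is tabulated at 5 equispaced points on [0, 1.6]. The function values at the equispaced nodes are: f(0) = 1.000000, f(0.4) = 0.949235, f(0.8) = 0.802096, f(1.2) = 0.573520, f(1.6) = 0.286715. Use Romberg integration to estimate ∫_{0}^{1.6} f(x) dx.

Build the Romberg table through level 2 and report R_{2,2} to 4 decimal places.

1.1975

R_{0,0} (trapezoid, 1 panel, h=1.6000): 1.029372
R_{1,0} (trapezoid, 2 panels, h=0.8000): 1.156363
R_{2,0} (trapezoid, 4 panels, h=0.4000): 1.187283
R_{1,1} = 1.156363 + (1.156363 − 1.029372)/3 = 1.198693
R_{2,1} = 1.187283 + (1.187283 − 1.156363)/3 = 1.197590
R_{2,2} = 1.197590 + (1.197590 − 1.198693)/15 = 1.197516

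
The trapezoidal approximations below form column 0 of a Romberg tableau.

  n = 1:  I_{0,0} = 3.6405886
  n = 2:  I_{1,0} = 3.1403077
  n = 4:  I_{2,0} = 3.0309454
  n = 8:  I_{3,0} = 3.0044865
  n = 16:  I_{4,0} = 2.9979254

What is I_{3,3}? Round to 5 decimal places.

2.99574

I_{1,1} = (4·3.1403077 − 3.6405886) / 3 = 2.9735474
I_{2,1} = (4·3.0309454 − 3.1403077) / 3 = 2.9944913
I_{3,1} = (4·3.0044865 − 3.0309454) / 3 = 2.9956669
I_{2,2} = 2.9944913 + (2.9944913 − 2.9735474)/15 = 2.9958876
I_{3,2} = 2.9956669 + (2.9956669 − 2.9944913)/15 = 2.9957453
I_{3,3} = (64·2.9957453 − 2.9958876) / 63 = 2.9957430
(Column j=1 coincides with Simpson's rule on the same nodes.)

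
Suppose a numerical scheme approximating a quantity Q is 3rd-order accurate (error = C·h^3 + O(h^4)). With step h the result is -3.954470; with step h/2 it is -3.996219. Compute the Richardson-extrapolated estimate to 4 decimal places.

-4.0022

The leading error scales as h^3; refining by a factor of 2 reduces it by 2^3 = 8.
Extrapolated value = (8·A(h/2) − A(h)) / (8 − 1)
= (8·(-3.996219) − (-3.954470)) / 7
= -28.015282 / 7 = -4.002183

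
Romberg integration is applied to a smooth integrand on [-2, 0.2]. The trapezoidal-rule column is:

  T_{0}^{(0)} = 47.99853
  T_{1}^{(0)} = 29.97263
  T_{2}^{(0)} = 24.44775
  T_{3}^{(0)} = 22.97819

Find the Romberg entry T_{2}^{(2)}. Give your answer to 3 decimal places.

T_{1}^{(1)} = (4·29.97263 − 47.99853) / 3 = 23.96400
T_{2}^{(1)} = 24.44775 + (24.44775 − 29.97263)/3 = 22.60612
T_{2}^{(2)} = 22.60612 + (22.60612 − 23.96400)/15 = 22.51559

22.516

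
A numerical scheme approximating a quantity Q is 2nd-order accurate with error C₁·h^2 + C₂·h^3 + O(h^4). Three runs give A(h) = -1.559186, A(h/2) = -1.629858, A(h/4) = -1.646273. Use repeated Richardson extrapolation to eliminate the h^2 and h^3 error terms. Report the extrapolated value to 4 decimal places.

First eliminate the h^2 term (factor 2^2 = 4):
  B₁ = (4·(-1.629858) − (-1.559186))/3 = -1.653415
  B₂ = (4·(-1.646273) − (-1.629858))/3 = -1.651745
Then eliminate the h^3 term (factor 2^3 = 8):
  (8·(-1.651745) − (-1.653415))/7 = -1.651506

-1.6515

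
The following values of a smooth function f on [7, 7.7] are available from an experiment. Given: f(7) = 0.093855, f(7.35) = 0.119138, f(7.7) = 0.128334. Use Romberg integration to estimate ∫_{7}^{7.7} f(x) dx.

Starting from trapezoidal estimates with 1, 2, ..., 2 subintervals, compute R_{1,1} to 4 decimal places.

R_{0,0} (trapezoid, 1 panel, h=0.7000): 0.077766
R_{1,0} (trapezoid, 2 panels, h=0.3500): 0.080581
R_{1,1} = 0.080581 + (0.080581 − 0.077766)/3 = 0.081519

0.0815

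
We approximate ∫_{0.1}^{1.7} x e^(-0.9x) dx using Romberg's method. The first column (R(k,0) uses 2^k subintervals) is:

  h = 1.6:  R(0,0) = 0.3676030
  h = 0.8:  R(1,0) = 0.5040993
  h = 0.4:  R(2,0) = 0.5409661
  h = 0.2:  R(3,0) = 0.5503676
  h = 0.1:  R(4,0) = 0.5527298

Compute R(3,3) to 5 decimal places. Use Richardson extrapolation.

R(1,1) = 0.5040993 + (0.5040993 − 0.3676030)/3 = 0.5495981
R(2,1) = 0.5409661 + (0.5409661 − 0.5040993)/3 = 0.5532550
R(3,1) = 0.5503676 + (0.5503676 − 0.5409661)/3 = 0.5535014
R(2,2) = (16·0.5532550 − 0.5495981) / 15 = 0.5534988
R(3,2) = 0.5535014 + (0.5535014 − 0.5532550)/15 = 0.5535178
R(3,3) = (64·0.5535178 − 0.5534988) / 63 = 0.5535181

0.55352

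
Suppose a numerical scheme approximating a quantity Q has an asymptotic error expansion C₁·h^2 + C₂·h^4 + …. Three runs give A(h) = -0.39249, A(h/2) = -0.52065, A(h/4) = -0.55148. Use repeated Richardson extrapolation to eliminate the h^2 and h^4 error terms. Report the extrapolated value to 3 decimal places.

First eliminate the h^2 term (factor 2^2 = 4):
  B₁ = (4·(-0.52065) − (-0.39249))/3 = -0.56337
  B₂ = (4·(-0.55148) − (-0.52065))/3 = -0.56176
Then eliminate the h^4 term (factor 2^4 = 16):
  (16·(-0.56176) − (-0.56337))/15 = -0.56165

-0.562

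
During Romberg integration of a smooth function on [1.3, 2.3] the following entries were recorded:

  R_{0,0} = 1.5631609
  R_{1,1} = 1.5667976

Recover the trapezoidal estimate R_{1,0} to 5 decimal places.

From R_{1,1} = (4·R_{1,0} − R_{0,0})/3, solve for R_{1,0}:
4·R_{1,0} = 3·1.5667976 + 1.5631609 = 6.2635537
R_{1,0} = 1.5658884

1.56589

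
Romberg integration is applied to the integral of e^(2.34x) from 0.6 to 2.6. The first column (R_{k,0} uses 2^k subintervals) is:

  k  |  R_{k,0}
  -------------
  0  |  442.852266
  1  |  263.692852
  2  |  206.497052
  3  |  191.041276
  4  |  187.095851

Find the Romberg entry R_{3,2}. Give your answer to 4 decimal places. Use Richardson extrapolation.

Richardson extrapolation on the trapezoidal column (denominator 4−1=3):
R_{2,1} = 206.497052 + (206.497052 − 263.692852)/3 = 187.431785
R_{3,1} = (4·191.041276 − 206.497052) / 3 = 185.889351
R_{3,2} = 185.889351 + (185.889351 − 187.431785)/15 = 185.786522
(Column j=1 coincides with Simpson's rule on the same nodes.)

185.7865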